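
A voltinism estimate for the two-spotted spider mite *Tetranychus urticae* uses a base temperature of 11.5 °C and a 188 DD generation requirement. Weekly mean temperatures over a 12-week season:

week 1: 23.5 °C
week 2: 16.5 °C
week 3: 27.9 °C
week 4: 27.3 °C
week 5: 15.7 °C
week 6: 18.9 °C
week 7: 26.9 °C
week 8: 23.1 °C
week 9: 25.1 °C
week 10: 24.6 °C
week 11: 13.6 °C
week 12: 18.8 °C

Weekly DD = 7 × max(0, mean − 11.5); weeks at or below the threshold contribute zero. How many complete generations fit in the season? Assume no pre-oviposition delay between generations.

4 generations

Weekly DD (7 × max(0, T̄ − 11.5)): 84.0, 35.0, 114.8, 110.6, 29.4, 51.8, 107.8, 81.2, 95.2, 91.7, 14.7, 51.1.
Season total = 867.3 DD.
Complete generations = ⌊867.3 / 188⌋ = 4.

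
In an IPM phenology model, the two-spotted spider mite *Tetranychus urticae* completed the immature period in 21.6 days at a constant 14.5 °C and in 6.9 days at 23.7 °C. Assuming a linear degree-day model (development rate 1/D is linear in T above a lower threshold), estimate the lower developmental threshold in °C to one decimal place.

Linear rate model ⇒ the product D·(T − T_b) is constant across temperatures.
21.6·(14.5 − T_b) = 6.9·(23.7 − T_b)
T_b = (21.6·14.5 − 6.9·23.7) / (21.6 − 6.9) = 149.67 / 14.7 = 10.182 °C ≈ 10.2 °C.

10.2 °C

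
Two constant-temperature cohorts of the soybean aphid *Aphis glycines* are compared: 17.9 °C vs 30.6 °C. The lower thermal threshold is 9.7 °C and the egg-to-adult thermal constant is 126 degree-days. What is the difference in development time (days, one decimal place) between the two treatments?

9.3 days

At 17.9 °C: 126 / (17.9 − 9.7) = 126 / 8.2 = 15.366 d.
At 30.6 °C: 126 / (30.6 − 9.7) = 126 / 20.9 = 6.029 d.
Difference = |15.366 − 6.029| = 9.337 ≈ 9.3 days.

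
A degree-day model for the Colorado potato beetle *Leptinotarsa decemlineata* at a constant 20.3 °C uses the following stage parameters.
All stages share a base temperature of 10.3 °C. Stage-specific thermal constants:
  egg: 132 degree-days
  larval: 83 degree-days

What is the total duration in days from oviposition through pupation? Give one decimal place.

21.5 days

Daily accumulation at 20.3 °C = 20.3 − 10.3 = 10.0 DD/day.
Total K = 132 + 83 = 215 DD.
Total duration = 215 / 10.0 = 21.500 ≈ 21.5 days.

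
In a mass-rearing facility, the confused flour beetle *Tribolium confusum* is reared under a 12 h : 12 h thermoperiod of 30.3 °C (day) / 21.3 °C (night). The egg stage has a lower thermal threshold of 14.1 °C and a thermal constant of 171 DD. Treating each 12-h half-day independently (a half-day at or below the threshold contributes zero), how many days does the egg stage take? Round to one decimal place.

Day half: max(0, 30.3 − 14.1) × 0.5 = 16.2 × 0.5 = 8.10 DD.
Night half: max(0, 21.3 − 14.1) × 0.5 = 7.2 × 0.5 = 3.60 DD.
Per 24 h: 11.70 DD/day.
Duration = 171 / 11.70 = 14.615 ≈ 14.6 days.

14.6 days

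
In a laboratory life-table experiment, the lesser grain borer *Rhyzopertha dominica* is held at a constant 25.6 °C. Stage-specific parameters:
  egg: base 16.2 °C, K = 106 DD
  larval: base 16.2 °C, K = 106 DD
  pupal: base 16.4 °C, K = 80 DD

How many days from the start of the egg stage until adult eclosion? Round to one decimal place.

31.2 days

egg: 106 / (25.6 − 16.2) = 106 / 9.4 = 11.277 d.
larval: 106 / (25.6 − 16.2) = 106 / 9.4 = 11.277 d.
pupal: 80 / (25.6 − 16.4) = 80 / 9.2 = 8.696 d.
Sum = 31.249 ≈ 31.2 days.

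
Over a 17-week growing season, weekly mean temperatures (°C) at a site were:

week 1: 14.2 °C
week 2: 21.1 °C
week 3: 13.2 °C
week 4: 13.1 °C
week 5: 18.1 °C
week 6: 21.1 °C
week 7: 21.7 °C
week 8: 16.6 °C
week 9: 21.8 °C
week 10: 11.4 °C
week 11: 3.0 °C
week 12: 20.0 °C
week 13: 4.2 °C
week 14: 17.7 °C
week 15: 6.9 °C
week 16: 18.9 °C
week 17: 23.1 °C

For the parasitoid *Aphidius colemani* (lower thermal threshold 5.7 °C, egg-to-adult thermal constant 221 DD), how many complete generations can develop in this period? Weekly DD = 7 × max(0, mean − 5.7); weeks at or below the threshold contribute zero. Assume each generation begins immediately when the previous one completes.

Weekly DD (7 × max(0, T̄ − 5.7)): 59.5, 107.8, 52.5, 51.8, 86.8, 107.8, 112.0, 76.3, 112.7, 39.9, 0.0, 100.1, 0.0, 84.0, 8.4, 92.4, 121.8.
Season total = 1213.8 DD.
Complete generations = ⌊1213.8 / 221⌋ = 5.

5 generations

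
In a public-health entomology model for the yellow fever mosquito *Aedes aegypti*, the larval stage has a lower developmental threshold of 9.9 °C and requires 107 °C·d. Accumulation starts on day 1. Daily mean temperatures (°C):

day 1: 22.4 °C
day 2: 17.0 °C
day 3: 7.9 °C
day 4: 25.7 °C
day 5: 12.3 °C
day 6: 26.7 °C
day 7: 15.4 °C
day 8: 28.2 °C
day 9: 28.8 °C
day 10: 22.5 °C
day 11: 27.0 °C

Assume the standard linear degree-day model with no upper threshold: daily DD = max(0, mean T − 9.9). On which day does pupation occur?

day 10

Daily DD above 9.9 °C: 12.5, 7.1, 0.0, 15.8, 2.4, 16.8, 5.5, 18.3, 18.9, 12.6, 17.1.
Cumulative: 12.5, 19.6, 19.6, 35.4, 37.8, 54.6, 60.1, 78.4, 97.3, 109.9, 127.0.
The total first reaches 107 DD on day 10.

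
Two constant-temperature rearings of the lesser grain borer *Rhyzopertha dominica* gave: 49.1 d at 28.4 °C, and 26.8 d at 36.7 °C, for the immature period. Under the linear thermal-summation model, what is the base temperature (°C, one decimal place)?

Linear rate model ⇒ the product D·(T − T_b) is constant across temperatures.
49.1·(28.4 − T_b) = 26.8·(36.7 − T_b)
T_b = (49.1·28.4 − 26.8·36.7) / (49.1 − 26.8) = 410.88 / 22.3 = 18.425 °C ≈ 18.4 °C.

18.4 °C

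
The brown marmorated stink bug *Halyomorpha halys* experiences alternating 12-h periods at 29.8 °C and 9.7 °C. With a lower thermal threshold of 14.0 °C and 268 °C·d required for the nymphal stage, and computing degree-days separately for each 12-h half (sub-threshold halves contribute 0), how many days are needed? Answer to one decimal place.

Day half: max(0, 29.8 − 14.0) × 0.5 = 15.8 × 0.5 = 7.90 DD.
Night half: max(0, 9.7 − 14.0) × 0.5 = 0.0 × 0.5 = 0.00 DD.
Per 24 h: 7.90 DD/day.
Duration = 268 / 7.90 = 33.924 ≈ 33.9 days.

33.9 days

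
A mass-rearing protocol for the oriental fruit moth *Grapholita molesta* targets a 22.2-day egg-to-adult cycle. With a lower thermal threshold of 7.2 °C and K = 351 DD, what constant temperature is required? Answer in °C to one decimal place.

Required daily accumulation = 351 / 22.2 = 15.811 DD/day.
T = T_base + 15.811 = 7.2 + 15.811 = 23.011 ≈ 23.0 °C.

23.0 °C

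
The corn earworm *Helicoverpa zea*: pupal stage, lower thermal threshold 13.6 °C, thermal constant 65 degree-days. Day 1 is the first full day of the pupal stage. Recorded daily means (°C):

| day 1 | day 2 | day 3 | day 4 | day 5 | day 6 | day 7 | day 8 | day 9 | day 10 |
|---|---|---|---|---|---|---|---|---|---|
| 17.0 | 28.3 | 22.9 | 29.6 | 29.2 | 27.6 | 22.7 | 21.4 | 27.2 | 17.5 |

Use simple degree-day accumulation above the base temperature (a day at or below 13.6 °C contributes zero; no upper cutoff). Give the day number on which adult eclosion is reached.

day 6

Daily DD above 13.6 °C: 3.4, 14.7, 9.3, 16.0, 15.6, 14.0, 9.1, 7.8, 13.6, 3.9.
Cumulative: 3.4, 18.1, 27.4, 43.4, 59.0, 73.0, 82.1, 89.9, 103.5, 107.4.
The total first reaches 65 DD on day 6.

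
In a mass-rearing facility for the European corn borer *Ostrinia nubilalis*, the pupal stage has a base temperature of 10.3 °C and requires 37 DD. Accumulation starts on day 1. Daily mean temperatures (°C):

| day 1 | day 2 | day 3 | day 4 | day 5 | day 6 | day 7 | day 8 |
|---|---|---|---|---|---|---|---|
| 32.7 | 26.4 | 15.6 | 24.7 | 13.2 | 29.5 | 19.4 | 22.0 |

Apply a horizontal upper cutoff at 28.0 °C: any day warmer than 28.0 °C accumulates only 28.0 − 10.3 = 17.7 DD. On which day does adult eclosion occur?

Daily DD above 10.3 °C (capped at 17.7): 17.7, 16.1, 5.3, 14.4, 2.9, 17.7, 9.1, 11.7.
Cumulative: 17.7, 33.8, 39.1, 53.5, 56.4, 74.1, 83.2, 94.9.
The total first reaches 37 DD on day 3.

day 3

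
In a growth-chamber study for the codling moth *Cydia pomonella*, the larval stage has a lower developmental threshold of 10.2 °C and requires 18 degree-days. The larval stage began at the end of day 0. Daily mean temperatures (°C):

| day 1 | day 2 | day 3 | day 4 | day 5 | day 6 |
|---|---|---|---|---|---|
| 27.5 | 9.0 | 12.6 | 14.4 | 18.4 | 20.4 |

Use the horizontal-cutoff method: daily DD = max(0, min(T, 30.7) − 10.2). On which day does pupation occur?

Daily DD above 10.2 °C (capped at 20.5): 17.3, 0.0, 2.4, 4.2, 8.2, 10.2.
Cumulative: 17.3, 17.3, 19.7, 23.9, 32.1, 42.3.
The total first reaches 18 DD on day 3.

day 3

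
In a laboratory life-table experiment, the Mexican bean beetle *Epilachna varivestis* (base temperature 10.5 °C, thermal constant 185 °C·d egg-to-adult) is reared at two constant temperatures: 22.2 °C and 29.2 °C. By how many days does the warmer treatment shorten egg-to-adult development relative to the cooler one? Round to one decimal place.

At 22.2 °C: 185 / (22.2 − 10.5) = 185 / 11.7 = 15.812 d.
At 29.2 °C: 185 / (29.2 − 10.5) = 185 / 18.7 = 9.893 d.
Difference = |15.812 − 9.893| = 5.919 ≈ 5.9 days.

5.9 days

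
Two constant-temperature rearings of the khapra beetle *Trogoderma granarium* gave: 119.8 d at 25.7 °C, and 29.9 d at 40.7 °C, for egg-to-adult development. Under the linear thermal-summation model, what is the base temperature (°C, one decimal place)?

20.7 °C

Under the model K = D·(T − T_b), so D₁·(T₁ − T_b) = D₂·(T₂ − T_b).
119.8·(25.7 − T_b) = 29.9·(40.7 − T_b)
T_b = (119.8·25.7 − 29.9·40.7) / (119.8 − 29.9) = 1861.93 / 89.9 = 20.711 °C ≈ 20.7 °C.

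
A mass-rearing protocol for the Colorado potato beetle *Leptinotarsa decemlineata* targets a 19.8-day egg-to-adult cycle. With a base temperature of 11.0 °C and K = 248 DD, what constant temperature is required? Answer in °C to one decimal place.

23.5 °C

Required daily accumulation = 248 / 19.8 = 12.525 DD/day.
T = T_base + 12.525 = 11.0 + 12.525 = 23.525 ≈ 23.5 °C.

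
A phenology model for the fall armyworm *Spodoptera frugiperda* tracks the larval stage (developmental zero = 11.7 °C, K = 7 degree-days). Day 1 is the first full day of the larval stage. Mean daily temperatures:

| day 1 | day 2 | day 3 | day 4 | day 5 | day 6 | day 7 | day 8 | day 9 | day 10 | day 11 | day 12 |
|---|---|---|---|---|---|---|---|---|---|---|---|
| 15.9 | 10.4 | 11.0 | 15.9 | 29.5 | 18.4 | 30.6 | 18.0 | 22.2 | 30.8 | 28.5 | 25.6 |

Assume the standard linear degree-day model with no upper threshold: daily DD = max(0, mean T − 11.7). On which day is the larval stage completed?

day 4

Daily DD above 11.7 °C: 4.2, 0.0, 0.0, 4.2, 17.8, 6.7, 18.9, 6.3, 10.5, 19.1, 16.8, 13.9.
Cumulative: 4.2, 4.2, 4.2, 8.4, 26.2, 32.9, 51.8, 58.1, 68.6, 87.7, 104.5, 118.4.
The total first reaches 7 DD on day 4.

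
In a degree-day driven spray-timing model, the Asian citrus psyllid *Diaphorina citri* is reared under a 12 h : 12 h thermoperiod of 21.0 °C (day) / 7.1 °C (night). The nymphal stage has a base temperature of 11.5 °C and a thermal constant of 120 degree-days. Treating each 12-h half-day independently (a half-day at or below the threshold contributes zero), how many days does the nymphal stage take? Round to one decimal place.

25.3 days

Day half: max(0, 21.0 − 11.5) × 0.5 = 9.5 × 0.5 = 4.75 DD.
Night half: max(0, 7.1 − 11.5) × 0.5 = 0.0 × 0.5 = 0.00 DD.
Per 24 h: 4.75 DD/day.
Duration = 120 / 4.75 = 25.263 ≈ 25.3 days.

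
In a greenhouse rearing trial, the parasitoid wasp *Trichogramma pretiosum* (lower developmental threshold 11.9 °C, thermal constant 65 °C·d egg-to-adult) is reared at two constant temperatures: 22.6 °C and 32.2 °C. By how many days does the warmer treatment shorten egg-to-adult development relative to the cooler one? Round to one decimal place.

2.9 days

At 22.6 °C: 65 / (22.6 − 11.9) = 65 / 10.7 = 6.075 d.
At 32.2 °C: 65 / (32.2 − 11.9) = 65 / 20.3 = 3.202 d.
Difference = |6.075 − 3.202| = 2.873 ≈ 2.9 days.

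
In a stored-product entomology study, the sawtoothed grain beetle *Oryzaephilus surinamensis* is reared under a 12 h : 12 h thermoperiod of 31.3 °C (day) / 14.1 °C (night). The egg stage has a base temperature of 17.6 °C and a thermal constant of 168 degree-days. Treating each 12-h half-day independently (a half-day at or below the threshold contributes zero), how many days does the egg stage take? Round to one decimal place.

24.5 days

Day half: max(0, 31.3 − 17.6) × 0.5 = 13.7 × 0.5 = 6.85 DD.
Night half: max(0, 14.1 − 17.6) × 0.5 = 0.0 × 0.5 = 0.00 DD.
Per 24 h: 6.85 DD/day.
Duration = 168 / 6.85 = 24.526 ≈ 24.5 days.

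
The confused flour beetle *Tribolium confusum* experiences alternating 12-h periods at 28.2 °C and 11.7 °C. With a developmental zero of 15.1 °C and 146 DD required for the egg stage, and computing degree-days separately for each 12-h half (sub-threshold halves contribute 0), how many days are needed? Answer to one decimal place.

22.3 days

Day half: max(0, 28.2 − 15.1) × 0.5 = 13.1 × 0.5 = 6.55 DD.
Night half: max(0, 11.7 − 15.1) × 0.5 = 0.0 × 0.5 = 0.00 DD.
Per 24 h: 6.55 DD/day.
Duration = 146 / 6.55 = 22.290 ≈ 22.3 days.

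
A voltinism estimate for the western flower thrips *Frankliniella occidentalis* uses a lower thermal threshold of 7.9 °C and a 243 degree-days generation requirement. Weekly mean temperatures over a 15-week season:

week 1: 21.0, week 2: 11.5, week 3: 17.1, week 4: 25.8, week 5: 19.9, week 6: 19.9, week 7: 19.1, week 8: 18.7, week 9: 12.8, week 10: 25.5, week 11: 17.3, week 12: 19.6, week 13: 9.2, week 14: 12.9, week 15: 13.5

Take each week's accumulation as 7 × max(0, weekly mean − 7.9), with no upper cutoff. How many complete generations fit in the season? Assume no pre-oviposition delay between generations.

4 generations

Weekly DD (7 × max(0, T̄ − 7.9)): 91.7, 25.2, 64.4, 125.3, 84.0, 84.0, 78.4, 75.6, 34.3, 123.2, 65.8, 81.9, 9.1, 35.0, 39.2.
Season total = 1017.1 DD.
Complete generations = ⌊1017.1 / 243⌋ = 4.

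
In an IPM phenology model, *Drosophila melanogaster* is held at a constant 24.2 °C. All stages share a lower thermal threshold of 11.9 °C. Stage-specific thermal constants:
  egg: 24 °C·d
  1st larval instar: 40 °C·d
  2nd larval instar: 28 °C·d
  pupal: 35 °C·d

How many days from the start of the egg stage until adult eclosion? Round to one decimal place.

10.3 days

Daily accumulation at 24.2 °C = 24.2 − 11.9 = 12.3 DD/day.
Total K = 24 + 40 + 28 + 35 = 127 DD.
Total duration = 127 / 12.3 = 10.325 ≈ 10.3 days.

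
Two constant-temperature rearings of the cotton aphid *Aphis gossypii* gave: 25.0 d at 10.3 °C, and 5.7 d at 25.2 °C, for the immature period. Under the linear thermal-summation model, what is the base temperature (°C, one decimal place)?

Linear rate model ⇒ the product D·(T − T_b) is constant across temperatures.
25.0·(10.3 − T_b) = 5.7·(25.2 − T_b)
T_b = (25.0·10.3 − 5.7·25.2) / (25.0 − 5.7) = 113.86 / 19.3 = 5.899 °C ≈ 5.9 °C.

5.9 °C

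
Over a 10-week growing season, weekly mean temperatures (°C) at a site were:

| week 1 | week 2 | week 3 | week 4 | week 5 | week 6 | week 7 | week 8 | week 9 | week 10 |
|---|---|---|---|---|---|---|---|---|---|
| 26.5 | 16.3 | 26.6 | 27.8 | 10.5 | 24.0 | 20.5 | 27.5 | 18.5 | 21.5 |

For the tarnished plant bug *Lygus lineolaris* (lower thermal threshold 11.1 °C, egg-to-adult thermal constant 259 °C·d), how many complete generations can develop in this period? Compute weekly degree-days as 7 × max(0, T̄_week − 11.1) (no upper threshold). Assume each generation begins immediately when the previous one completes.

2 generations

Weekly DD (7 × max(0, T̄ − 11.1)): 107.8, 36.4, 108.5, 116.9, 0.0, 90.3, 65.8, 114.8, 51.8, 72.8.
Season total = 765.1 DD.
Complete generations = ⌊765.1 / 259⌋ = 2.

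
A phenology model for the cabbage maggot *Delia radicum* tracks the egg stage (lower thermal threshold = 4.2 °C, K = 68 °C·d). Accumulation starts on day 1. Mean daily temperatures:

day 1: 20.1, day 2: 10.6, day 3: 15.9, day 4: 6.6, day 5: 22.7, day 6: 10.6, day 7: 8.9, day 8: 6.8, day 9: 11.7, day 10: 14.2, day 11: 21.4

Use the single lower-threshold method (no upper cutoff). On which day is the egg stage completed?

Daily DD above 4.2 °C: 15.9, 6.4, 11.7, 2.4, 18.5, 6.4, 4.7, 2.6, 7.5, 10.0, 17.2.
Cumulative: 15.9, 22.3, 34.0, 36.4, 54.9, 61.3, 66.0, 68.6, 76.1, 86.1, 103.3.
The total first reaches 68 DD on day 8.

day 8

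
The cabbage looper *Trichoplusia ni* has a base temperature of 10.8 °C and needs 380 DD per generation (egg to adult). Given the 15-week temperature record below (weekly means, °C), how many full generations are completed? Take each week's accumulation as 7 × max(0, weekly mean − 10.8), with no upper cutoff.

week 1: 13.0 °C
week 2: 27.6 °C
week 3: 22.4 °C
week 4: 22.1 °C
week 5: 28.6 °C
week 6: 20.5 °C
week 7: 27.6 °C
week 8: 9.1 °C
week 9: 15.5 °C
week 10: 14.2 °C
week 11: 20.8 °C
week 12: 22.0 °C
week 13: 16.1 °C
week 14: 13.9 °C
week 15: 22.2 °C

2 generations

Weekly DD (7 × max(0, T̄ − 10.8)): 15.4, 117.6, 81.2, 79.1, 124.6, 67.9, 117.6, 0.0, 32.9, 23.8, 70.0, 78.4, 37.1, 21.7, 79.8.
Season total = 947.1 DD.
Complete generations = ⌊947.1 / 380⌋ = 2.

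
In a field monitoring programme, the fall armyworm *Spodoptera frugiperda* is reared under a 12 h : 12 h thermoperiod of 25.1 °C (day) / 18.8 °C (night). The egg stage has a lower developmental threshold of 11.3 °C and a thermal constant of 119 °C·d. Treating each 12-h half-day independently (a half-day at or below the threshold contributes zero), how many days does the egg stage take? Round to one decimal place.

Day half: max(0, 25.1 − 11.3) × 0.5 = 13.8 × 0.5 = 6.90 DD.
Night half: max(0, 18.8 − 11.3) × 0.5 = 7.5 × 0.5 = 3.75 DD.
Per 24 h: 10.65 DD/day.
Duration = 119 / 10.65 = 11.174 ≈ 11.2 days.

11.2 days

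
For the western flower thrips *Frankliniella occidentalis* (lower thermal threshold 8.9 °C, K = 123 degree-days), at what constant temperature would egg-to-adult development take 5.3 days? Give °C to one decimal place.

Required daily accumulation = 123 / 5.3 = 23.208 DD/day.
T = T_base + 23.208 = 8.9 + 23.208 = 32.108 ≈ 32.1 °C.

32.1 °C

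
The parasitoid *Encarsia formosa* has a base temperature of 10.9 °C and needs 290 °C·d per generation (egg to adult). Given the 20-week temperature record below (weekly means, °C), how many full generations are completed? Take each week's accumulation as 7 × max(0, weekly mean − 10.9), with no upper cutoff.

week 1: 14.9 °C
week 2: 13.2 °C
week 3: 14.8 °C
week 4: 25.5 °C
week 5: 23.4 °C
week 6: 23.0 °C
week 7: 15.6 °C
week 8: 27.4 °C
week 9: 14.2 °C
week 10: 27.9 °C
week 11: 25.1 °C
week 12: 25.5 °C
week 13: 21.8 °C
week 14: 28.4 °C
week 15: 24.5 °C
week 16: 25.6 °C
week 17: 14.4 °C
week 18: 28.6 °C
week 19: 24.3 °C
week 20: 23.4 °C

Weekly DD (7 × max(0, T̄ − 10.9)): 28.0, 16.1, 27.3, 102.2, 87.5, 84.7, 32.9, 115.5, 23.1, 119.0, 99.4, 102.2, 76.3, 122.5, 95.2, 102.9, 24.5, 123.9, 93.8, 87.5.
Season total = 1564.5 DD.
Complete generations = ⌊1564.5 / 290⌋ = 5.

5 generations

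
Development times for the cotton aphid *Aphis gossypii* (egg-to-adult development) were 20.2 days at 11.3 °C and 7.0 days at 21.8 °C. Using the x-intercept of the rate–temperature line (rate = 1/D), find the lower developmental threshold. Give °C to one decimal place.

Equal thermal constants: D₁(T₁ − T_b) = D₂(T₂ − T_b).
20.2·(11.3 − T_b) = 7.0·(21.8 − T_b)
T_b = (20.2·11.3 − 7.0·21.8) / (20.2 − 7.0) = 75.66 / 13.2 = 5.732 °C ≈ 5.7 °C.

5.7 °C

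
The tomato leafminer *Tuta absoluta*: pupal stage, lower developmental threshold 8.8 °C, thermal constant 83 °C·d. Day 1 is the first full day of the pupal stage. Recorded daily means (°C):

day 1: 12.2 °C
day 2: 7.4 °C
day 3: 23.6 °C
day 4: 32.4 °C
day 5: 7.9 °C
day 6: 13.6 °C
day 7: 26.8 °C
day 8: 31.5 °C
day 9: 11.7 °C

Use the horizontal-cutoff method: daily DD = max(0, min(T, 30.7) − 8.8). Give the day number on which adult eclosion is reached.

day 8

Daily DD above 8.8 °C (capped at 21.9): 3.4, 0.0, 14.8, 21.9, 0.0, 4.8, 18.0, 21.9, 2.9.
Cumulative: 3.4, 3.4, 18.2, 40.1, 40.1, 44.9, 62.9, 84.8, 87.7.
The total first reaches 83 DD on day 8.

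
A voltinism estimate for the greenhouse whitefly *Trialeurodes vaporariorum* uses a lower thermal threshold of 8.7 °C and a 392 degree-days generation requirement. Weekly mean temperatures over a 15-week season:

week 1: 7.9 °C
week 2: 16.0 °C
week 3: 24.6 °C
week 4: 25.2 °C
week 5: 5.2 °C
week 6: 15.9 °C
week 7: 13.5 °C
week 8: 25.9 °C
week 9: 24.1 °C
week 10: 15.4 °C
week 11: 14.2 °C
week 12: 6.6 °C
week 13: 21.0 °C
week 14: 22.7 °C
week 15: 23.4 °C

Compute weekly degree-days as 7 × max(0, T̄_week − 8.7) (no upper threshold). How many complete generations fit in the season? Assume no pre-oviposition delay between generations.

Weekly DD (7 × max(0, T̄ − 8.7)): 0.0, 51.1, 111.3, 115.5, 0.0, 50.4, 33.6, 120.4, 107.8, 46.9, 38.5, 0.0, 86.1, 98.0, 102.9.
Season total = 962.5 DD.
Complete generations = ⌊962.5 / 392⌋ = 2.

2 generations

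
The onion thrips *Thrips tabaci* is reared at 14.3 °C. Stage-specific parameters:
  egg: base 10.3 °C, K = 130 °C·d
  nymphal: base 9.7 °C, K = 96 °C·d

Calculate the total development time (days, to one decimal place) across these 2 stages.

53.4 days

egg: 130 / (14.3 − 10.3) = 130 / 4.0 = 32.500 d.
nymphal: 96 / (14.3 − 9.7) = 96 / 4.6 = 20.870 d.
Sum = 53.370 ≈ 53.4 days.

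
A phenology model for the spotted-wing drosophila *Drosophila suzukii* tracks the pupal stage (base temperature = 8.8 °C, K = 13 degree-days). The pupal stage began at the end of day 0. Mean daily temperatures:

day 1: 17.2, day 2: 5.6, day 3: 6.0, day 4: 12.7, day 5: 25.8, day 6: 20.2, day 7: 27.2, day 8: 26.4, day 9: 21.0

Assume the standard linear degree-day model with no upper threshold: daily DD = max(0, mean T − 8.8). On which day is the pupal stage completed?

Daily DD above 8.8 °C: 8.4, 0.0, 0.0, 3.9, 17.0, 11.4, 18.4, 17.6, 12.2.
Cumulative: 8.4, 8.4, 8.4, 12.3, 29.3, 40.7, 59.1, 76.7, 88.9.
The total first reaches 13 DD on day 5.

day 5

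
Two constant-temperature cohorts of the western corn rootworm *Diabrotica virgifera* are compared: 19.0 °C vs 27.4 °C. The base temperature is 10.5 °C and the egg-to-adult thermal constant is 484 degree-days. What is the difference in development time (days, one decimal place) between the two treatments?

At 19.0 °C: 484 / (19.0 − 10.5) = 484 / 8.5 = 56.941 d.
At 27.4 °C: 484 / (27.4 − 10.5) = 484 / 16.9 = 28.639 d.
Difference = |56.941 − 28.639| = 28.302 ≈ 28.3 days.

28.3 days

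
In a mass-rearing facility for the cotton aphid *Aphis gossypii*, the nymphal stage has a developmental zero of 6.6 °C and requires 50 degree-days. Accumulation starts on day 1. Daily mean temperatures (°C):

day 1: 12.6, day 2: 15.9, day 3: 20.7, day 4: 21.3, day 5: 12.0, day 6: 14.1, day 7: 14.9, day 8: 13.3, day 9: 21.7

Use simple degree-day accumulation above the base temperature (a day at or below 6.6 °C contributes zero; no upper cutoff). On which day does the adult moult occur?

day 6

Daily DD above 6.6 °C: 6.0, 9.3, 14.1, 14.7, 5.4, 7.5, 8.3, 6.7, 15.1.
Cumulative: 6.0, 15.3, 29.4, 44.1, 49.5, 57.0, 65.3, 72.0, 87.1.
The total first reaches 50 DD on day 6.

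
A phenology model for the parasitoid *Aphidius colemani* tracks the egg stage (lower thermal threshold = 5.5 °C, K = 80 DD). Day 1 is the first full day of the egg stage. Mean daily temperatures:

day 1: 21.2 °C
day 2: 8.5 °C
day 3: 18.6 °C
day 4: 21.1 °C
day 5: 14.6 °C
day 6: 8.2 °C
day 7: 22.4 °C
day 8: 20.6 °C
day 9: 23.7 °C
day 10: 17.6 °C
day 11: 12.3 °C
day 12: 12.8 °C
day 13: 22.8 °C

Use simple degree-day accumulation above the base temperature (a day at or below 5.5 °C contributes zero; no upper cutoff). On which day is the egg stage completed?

day 8

Daily DD above 5.5 °C: 15.7, 3.0, 13.1, 15.6, 9.1, 2.7, 16.9, 15.1, 18.2, 12.1, 6.8, 7.3, 17.3.
Cumulative: 15.7, 18.7, 31.8, 47.4, 56.5, 59.2, 76.1, 91.2, 109.4, 121.5, 128.3, 135.6, 152.9.
The total first reaches 80 DD on day 8.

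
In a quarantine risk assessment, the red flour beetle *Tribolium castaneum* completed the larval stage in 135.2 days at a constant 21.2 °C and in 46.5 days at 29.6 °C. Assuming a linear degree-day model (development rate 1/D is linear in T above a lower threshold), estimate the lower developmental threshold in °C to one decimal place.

Linear rate model ⇒ the product D·(T − T_b) is constant across temperatures.
135.2·(21.2 − T_b) = 46.5·(29.6 − T_b)
T_b = (135.2·21.2 − 46.5·29.6) / (135.2 − 46.5) = 1489.84 / 88.7 = 16.796 °C ≈ 16.8 °C.

16.8 °C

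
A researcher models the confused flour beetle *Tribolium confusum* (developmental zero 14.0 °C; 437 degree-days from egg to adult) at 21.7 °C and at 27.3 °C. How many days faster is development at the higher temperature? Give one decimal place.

23.9 days

At 21.7 °C: 437 / (21.7 − 14.0) = 437 / 7.7 = 56.753 d.
At 27.3 °C: 437 / (27.3 − 14.0) = 437 / 13.3 = 32.857 d.
Difference = |56.753 − 32.857| = 23.896 ≈ 23.9 days.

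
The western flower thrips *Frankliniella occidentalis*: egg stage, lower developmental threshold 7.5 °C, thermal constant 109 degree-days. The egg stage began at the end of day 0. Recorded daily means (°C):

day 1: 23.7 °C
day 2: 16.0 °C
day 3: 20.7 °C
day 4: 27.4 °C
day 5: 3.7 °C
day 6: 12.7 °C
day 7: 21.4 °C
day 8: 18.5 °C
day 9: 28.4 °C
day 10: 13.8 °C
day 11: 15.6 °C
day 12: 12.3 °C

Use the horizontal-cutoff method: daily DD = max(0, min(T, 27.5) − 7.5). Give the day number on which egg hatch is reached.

Daily DD above 7.5 °C (capped at 20.0): 16.2, 8.5, 13.2, 19.9, 0.0, 5.2, 13.9, 11.0, 20.0, 6.3, 8.1, 4.8.
Cumulative: 16.2, 24.7, 37.9, 57.8, 57.8, 63.0, 76.9, 87.9, 107.9, 114.2, 122.3, 127.1.
The total first reaches 109 DD on day 10.

day 10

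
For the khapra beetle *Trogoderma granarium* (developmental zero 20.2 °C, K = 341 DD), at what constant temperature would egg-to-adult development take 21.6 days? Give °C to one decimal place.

36.0 °C

Required daily accumulation = 341 / 21.6 = 15.787 DD/day.
T = T_base + 15.787 = 20.2 + 15.787 = 35.987 ≈ 36.0 °C.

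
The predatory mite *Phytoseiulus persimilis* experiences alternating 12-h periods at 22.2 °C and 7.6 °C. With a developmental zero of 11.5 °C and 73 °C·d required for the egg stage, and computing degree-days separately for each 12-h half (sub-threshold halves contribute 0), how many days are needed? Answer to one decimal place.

13.6 days

Day half: max(0, 22.2 − 11.5) × 0.5 = 10.7 × 0.5 = 5.35 DD.
Night half: max(0, 7.6 − 11.5) × 0.5 = 0.0 × 0.5 = 0.00 DD.
Per 24 h: 5.35 DD/day.
Duration = 73 / 5.35 = 13.645 ≈ 13.6 days.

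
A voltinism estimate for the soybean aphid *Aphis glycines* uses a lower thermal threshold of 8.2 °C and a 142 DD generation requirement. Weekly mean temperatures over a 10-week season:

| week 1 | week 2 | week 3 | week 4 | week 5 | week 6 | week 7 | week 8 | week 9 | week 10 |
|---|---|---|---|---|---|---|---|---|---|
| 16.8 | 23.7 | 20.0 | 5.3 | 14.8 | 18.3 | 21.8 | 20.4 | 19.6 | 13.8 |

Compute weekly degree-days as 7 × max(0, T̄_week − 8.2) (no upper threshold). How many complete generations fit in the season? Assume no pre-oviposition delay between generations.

4 generations

Weekly DD (7 × max(0, T̄ − 8.2)): 60.2, 108.5, 82.6, 0.0, 46.2, 70.7, 95.2, 85.4, 79.8, 39.2.
Season total = 667.8 DD.
Complete generations = ⌊667.8 / 142⌋ = 4.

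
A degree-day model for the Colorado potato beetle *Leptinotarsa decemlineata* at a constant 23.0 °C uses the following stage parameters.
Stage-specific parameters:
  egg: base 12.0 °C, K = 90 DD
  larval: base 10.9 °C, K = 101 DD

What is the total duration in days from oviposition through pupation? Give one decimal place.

egg: 90 / (23.0 − 12.0) = 90 / 11.0 = 8.182 d.
larval: 101 / (23.0 − 10.9) = 101 / 12.1 = 8.347 d.
Sum = 16.529 ≈ 16.5 days.

16.5 days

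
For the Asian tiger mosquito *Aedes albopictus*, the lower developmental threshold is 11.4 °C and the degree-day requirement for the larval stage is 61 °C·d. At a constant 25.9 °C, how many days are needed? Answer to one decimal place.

Daily accumulation = 25.9 − 11.4 = 14.5 DD/day.
Duration = 61 / 14.5 = 4.207 ≈ 4.2 days.

4.2 days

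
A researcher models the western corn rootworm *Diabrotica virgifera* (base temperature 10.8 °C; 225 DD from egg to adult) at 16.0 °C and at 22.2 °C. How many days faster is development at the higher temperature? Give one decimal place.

23.5 days

At 16.0 °C: 225 / (16.0 − 10.8) = 225 / 5.2 = 43.269 d.
At 22.2 °C: 225 / (22.2 − 10.8) = 225 / 11.4 = 19.737 d.
Difference = |43.269 − 19.737| = 23.532 ≈ 23.5 days.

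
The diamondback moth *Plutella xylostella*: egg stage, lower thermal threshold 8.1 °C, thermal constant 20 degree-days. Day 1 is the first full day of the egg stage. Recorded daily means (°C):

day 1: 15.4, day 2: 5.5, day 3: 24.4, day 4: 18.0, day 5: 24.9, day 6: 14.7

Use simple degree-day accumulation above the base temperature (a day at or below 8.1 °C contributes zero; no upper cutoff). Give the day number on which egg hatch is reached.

day 3

Daily DD above 8.1 °C: 7.3, 0.0, 16.3, 9.9, 16.8, 6.6.
Cumulative: 7.3, 7.3, 23.6, 33.5, 50.3, 56.9.
The total first reaches 20 DD on day 3.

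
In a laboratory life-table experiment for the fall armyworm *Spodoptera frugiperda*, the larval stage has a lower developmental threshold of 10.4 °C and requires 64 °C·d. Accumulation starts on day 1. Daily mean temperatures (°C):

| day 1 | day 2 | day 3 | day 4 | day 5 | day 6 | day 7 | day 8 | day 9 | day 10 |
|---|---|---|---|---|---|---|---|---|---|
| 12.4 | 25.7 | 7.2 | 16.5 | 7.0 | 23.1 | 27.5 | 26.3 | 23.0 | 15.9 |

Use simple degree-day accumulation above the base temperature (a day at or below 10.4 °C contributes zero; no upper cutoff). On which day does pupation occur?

Daily DD above 10.4 °C: 2.0, 15.3, 0.0, 6.1, 0.0, 12.7, 17.1, 15.9, 12.6, 5.5.
Cumulative: 2.0, 17.3, 17.3, 23.4, 23.4, 36.1, 53.2, 69.1, 81.7, 87.2.
The total first reaches 64 DD on day 8.

day 8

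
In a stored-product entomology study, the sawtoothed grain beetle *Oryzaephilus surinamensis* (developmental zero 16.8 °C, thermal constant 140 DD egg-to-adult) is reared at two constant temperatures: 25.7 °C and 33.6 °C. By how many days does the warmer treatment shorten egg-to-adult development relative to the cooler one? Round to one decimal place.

7.4 days

At 25.7 °C: 140 / (25.7 − 16.8) = 140 / 8.9 = 15.730 d.
At 33.6 °C: 140 / (33.6 − 16.8) = 140 / 16.8 = 8.333 d.
Difference = |15.730 − 8.333| = 7.397 ≈ 7.4 days.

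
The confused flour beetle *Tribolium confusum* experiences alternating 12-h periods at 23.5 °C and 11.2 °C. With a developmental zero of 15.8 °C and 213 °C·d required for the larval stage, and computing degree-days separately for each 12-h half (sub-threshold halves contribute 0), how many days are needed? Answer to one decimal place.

Day half: max(0, 23.5 − 15.8) × 0.5 = 7.7 × 0.5 = 3.85 DD.
Night half: max(0, 11.2 − 15.8) × 0.5 = 0.0 × 0.5 = 0.00 DD.
Per 24 h: 3.85 DD/day.
Duration = 213 / 3.85 = 55.325 ≈ 55.3 days.

55.3 days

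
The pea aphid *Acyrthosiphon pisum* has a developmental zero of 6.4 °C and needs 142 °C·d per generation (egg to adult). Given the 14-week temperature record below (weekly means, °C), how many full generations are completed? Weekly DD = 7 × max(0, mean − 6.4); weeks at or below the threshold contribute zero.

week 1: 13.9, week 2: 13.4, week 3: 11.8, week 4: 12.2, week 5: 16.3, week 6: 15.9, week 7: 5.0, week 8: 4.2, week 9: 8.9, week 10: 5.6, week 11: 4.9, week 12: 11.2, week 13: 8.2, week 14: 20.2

Weekly DD (7 × max(0, T̄ − 6.4)): 52.5, 49.0, 37.8, 40.6, 69.3, 66.5, 0.0, 0.0, 17.5, 0.0, 0.0, 33.6, 12.6, 96.6.
Season total = 476.0 DD.
Complete generations = ⌊476.0 / 142⌋ = 3.

3 generations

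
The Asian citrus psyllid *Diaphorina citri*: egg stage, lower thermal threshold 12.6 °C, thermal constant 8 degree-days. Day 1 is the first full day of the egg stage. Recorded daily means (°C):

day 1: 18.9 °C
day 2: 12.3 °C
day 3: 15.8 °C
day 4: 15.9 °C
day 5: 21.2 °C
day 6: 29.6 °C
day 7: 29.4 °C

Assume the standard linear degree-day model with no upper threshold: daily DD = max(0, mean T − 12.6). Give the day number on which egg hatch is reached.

Daily DD above 12.6 °C: 6.3, 0.0, 3.2, 3.3, 8.6, 17.0, 16.8.
Cumulative: 6.3, 6.3, 9.5, 12.8, 21.4, 38.4, 55.2.
The total first reaches 8 DD on day 3.

day 3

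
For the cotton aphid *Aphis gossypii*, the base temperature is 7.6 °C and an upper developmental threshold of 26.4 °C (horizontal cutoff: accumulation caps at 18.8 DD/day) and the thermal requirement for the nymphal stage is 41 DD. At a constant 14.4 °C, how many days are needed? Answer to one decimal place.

Daily accumulation = 14.4 − 7.6 = 6.8 DD/day.
Duration = 41 / 6.8 = 6.029 ≈ 6.0 days.

6.0 days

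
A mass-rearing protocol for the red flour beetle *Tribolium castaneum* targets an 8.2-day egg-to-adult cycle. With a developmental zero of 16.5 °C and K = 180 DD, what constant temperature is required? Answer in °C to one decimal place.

38.5 °C

Required daily accumulation = 180 / 8.2 = 21.951 DD/day.
T = T_base + 21.951 = 16.5 + 21.951 = 38.451 ≈ 38.5 °C.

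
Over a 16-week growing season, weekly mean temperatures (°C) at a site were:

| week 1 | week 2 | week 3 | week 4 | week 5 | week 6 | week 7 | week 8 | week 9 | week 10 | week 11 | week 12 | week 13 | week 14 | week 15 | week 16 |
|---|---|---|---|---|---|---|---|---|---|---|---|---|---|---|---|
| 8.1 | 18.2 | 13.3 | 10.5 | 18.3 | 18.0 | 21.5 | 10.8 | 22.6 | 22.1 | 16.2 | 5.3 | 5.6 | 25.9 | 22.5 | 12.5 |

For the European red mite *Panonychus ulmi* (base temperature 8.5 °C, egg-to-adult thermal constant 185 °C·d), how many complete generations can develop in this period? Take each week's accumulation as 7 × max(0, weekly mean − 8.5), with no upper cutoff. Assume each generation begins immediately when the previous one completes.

4 generations

Weekly DD (7 × max(0, T̄ − 8.5)): 0.0, 67.9, 33.6, 14.0, 68.6, 66.5, 91.0, 16.1, 98.7, 95.2, 53.9, 0.0, 0.0, 121.8, 98.0, 28.0.
Season total = 853.3 DD.
Complete generations = ⌊853.3 / 185⌋ = 4.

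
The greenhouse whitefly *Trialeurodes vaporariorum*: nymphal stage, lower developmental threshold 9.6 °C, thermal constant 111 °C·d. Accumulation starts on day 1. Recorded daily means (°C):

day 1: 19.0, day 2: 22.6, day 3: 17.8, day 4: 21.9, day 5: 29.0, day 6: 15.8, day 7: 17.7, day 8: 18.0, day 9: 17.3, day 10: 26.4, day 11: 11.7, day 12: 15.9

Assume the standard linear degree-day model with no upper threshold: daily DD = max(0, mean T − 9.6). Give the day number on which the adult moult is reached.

Daily DD above 9.6 °C: 9.4, 13.0, 8.2, 12.3, 19.4, 6.2, 8.1, 8.4, 7.7, 16.8, 2.1, 6.3.
Cumulative: 9.4, 22.4, 30.6, 42.9, 62.3, 68.5, 76.6, 85.0, 92.7, 109.5, 111.6, 117.9.
The total first reaches 111 DD on day 11.

day 11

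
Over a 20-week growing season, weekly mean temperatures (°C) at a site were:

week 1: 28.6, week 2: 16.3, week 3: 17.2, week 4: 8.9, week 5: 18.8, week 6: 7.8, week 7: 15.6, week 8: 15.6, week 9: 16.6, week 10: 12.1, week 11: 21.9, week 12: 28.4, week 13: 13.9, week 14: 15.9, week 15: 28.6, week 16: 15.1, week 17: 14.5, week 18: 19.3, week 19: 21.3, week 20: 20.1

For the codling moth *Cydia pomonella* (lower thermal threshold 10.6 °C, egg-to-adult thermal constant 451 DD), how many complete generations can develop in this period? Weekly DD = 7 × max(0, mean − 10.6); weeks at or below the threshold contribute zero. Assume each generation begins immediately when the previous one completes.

2 generations

Weekly DD (7 × max(0, T̄ − 10.6)): 126.0, 39.9, 46.2, 0.0, 57.4, 0.0, 35.0, 35.0, 42.0, 10.5, 79.1, 124.6, 23.1, 37.1, 126.0, 31.5, 27.3, 60.9, 74.9, 66.5.
Season total = 1043.0 DD.
Complete generations = ⌊1043.0 / 451⌋ = 2.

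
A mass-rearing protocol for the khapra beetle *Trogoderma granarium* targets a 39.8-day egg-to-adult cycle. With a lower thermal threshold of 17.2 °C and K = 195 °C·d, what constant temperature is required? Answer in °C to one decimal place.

22.1 °C

Required daily accumulation = 195 / 39.8 = 4.899 DD/day.
T = T_base + 4.899 = 17.2 + 4.899 = 22.099 ≈ 22.1 °C.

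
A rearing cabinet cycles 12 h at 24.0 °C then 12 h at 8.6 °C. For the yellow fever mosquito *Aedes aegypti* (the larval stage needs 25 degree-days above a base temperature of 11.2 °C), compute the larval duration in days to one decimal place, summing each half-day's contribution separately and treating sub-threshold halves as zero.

3.9 days

Day half: max(0, 24.0 − 11.2) × 0.5 = 12.8 × 0.5 = 6.40 DD.
Night half: max(0, 8.6 − 11.2) × 0.5 = 0.0 × 0.5 = 0.00 DD.
Per 24 h: 6.40 DD/day.
Duration = 25 / 6.40 = 3.906 ≈ 3.9 days.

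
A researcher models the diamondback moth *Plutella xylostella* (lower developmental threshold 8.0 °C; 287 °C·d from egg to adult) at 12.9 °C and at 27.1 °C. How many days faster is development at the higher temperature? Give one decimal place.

At 12.9 °C: 287 / (12.9 − 8.0) = 287 / 4.9 = 58.571 d.
At 27.1 °C: 287 / (27.1 − 8.0) = 287 / 19.1 = 15.026 d.
Difference = |58.571 − 15.026| = 43.545 ≈ 43.5 days.

43.5 days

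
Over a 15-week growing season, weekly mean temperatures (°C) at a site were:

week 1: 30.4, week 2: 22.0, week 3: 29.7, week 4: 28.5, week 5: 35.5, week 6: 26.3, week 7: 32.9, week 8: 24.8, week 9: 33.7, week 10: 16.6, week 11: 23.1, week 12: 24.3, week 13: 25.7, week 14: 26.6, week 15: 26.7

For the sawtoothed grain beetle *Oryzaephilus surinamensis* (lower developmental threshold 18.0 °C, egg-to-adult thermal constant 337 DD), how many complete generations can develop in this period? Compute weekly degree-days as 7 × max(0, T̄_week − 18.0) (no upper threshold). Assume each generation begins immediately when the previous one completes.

Weekly DD (7 × max(0, T̄ − 18.0)): 86.8, 28.0, 81.9, 73.5, 122.5, 58.1, 104.3, 47.6, 109.9, 0.0, 35.7, 44.1, 53.9, 60.2, 60.9.
Season total = 967.4 DD.
Complete generations = ⌊967.4 / 337⌋ = 2.

2 generations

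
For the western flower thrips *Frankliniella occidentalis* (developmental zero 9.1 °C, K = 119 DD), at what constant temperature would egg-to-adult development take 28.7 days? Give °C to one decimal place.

Required daily accumulation = 119 / 28.7 = 4.146 DD/day.
T = T_base + 4.146 = 9.1 + 4.146 = 13.246 ≈ 13.2 °C.

13.2 °C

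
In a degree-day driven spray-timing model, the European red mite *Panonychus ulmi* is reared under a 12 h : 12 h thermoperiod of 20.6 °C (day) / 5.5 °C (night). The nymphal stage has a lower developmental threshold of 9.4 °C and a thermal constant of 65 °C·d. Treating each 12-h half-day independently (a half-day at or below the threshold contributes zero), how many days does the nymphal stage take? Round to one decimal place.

11.6 days

Day half: max(0, 20.6 − 9.4) × 0.5 = 11.2 × 0.5 = 5.60 DD.
Night half: max(0, 5.5 − 9.4) × 0.5 = 0.0 × 0.5 = 0.00 DD.
Per 24 h: 5.60 DD/day.
Duration = 65 / 5.60 = 11.607 ≈ 11.6 days.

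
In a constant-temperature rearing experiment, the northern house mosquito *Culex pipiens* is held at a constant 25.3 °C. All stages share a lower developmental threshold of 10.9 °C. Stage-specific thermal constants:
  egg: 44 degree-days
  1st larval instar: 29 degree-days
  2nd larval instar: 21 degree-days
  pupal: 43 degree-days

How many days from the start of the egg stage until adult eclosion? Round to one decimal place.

9.5 days

Daily accumulation at 25.3 °C = 25.3 − 10.9 = 14.4 DD/day.
Total K = 44 + 29 + 21 + 43 = 137 DD.
Total duration = 137 / 14.4 = 9.514 ≈ 9.5 days.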